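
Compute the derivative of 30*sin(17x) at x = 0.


Apply the chain rule to differentiate 30*sin(17x):
d/dx [30*sin(17x)]
= 30 * cos(17x) * d/dx(17x)
= 30 * 17 * cos(17x)
= 510 * cos(17x)
Evaluate at x = 0:
= 510 * cos(0)
= 510 * 1
= 510

510


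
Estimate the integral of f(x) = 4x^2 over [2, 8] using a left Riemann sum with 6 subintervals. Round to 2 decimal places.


Left Riemann sum uses left endpoints of each subinterval.
Interval: [2, 8], n = 6
dx = (8 - 2) / 6 = 1
Left endpoints: [2, 3, 4, 5, 6, 7]
f values: [16, 36, 64, 100, 144, 196]
Sum = dx * (sum of f values)
= 1 * 556
= 556 = 556.00

556.00


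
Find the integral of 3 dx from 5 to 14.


The integral of a constant k over [a, b] equals k * (b - a).
integral from 5 to 14 of 3 dx
= 3 * (14 - 5)
= 3 * 9
= 27

27


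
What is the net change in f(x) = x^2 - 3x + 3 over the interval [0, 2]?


Net change = f(b) - f(a)
f(x) = x^2 - 3x + 3
Compute f(2):
f(2) = 1 * 2^2 - 3 * 2 + 3
= 4 - 6 + 3
= 1
Compute f(0):
f(0) = 1 * 0^2 - 3 * 0 + 3
= 0 + 0 + 3
= 3
Net change = 1 - 3 = -2

-2


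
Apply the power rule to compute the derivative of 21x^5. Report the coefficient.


We apply the power rule: d/dx [ax^n] = a*n * x^(n-1)
d/dx [21x^5]
= 21 * 5 * x^(5-1)
= 105x^4
The coefficient is 105

105


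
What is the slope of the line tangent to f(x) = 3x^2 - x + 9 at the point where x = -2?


The slope of the tangent line equals f'(x) at the point.
f(x) = 3x^2 - x + 9
f'(x) = 6x - 1
At x = -2:
f'(-2) = 6 * (-2) - 1
= -12 - 1
= -13

-13


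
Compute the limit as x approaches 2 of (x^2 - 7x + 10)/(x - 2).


Direct substitution gives 0/0, so we factor the numerator.
Factor: (x^2 - 7x + 10) = (x - 2)(x - 5)
Cancel the common factor (x - 2):
(x^2 - 7x + 10)/(x - 2) = (x - 5)
Now substitute x = 2:
= (2) - (5) = -3

-3


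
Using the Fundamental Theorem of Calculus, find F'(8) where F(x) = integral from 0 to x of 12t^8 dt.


By the Fundamental Theorem of Calculus (Part 1):
If F(x) = integral from 0 to x of f(t) dt, then F'(x) = f(x)
Here f(t) = 12t^8
So F'(x) = 12x^8
Evaluate at x = 8:
F'(8) = 12 * 8^8
= 12 * 16777216
= 201326592

201326592


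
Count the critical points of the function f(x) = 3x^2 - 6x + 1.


Find where f'(x) = 0:
f'(x) = 6x - 6
Set f'(x) = 0:
6x - 6 = 0
x = 6 / 6 = 1
This is a linear equation in x, so there is exactly one solution.
Number of critical points: 1

1


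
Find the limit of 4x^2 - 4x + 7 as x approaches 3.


Since polynomials are continuous, we use direct substitution.
lim(x->3) of 4x^2 - 4x + 7
= 4 * 3^2 - 4 * 3 + 7
= 36 - 12 + 7
= 31

31


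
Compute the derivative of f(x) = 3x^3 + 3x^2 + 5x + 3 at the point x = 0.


Differentiate f(x) = 3x^3 + 3x^2 + 5x + 3 term by term:
f'(x) = 9x^2 + 6x + 5
Substitute x = 0:
f'(0) = 9 * 0^2 + 6 * 0 + 5
= 0 + 0 + 5
= 5

5


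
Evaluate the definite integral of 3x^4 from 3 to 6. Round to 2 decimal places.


Find the antiderivative of 3x^4:
F(x) = 3/5 * x^5
Apply the Fundamental Theorem of Calculus:
F(6) - F(3)
= 3/5 * 6^5 - 3/5 * 3^5
= 3/5 * (7776 - 243)
= 3/5 * 7533
= 22599/5 = 4519.80

4519.80


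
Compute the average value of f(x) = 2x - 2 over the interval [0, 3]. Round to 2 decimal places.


Average value = 1/(b-a) * integral from a to b of f(x) dx
First compute the integral of 2x - 2:
F(x) = x^2 - 2x
F(3) = 1 * 9 - 2 * 3 = 3
F(0) = 1 * 0 - 2 * 0 = 0
Integral = 3 - 0 = 3
Average = 3 / (3 - 0) = 3 / 3
= 1 = 1.00

1.00


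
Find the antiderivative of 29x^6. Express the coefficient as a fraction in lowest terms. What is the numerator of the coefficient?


Apply the power rule for integration:
integral of ax^n dx = a/(n+1) * x^(n+1) + C
integral of 29x^6 dx
= 29/7 * x^7 + C
The coefficient in lowest terms is 29/7, and its numerator is 29

29


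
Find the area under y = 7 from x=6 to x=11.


The area under a constant function y = 7 is a rectangle.
Width = 11 - 6 = 5
Height = 7
Area = width * height
= 5 * 7
= 35

35


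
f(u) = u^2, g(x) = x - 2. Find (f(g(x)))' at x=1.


Using the chain rule: (f(g(x)))' = f'(g(x)) * g'(x)
First, find g(1):
g(1) = 1 * 1 - 2 = -1
Next, f'(u) = 2u
And g'(x) = 1
So f'(g(1)) * g'(1)
= 2 * (-1) * 1
= -2

-2


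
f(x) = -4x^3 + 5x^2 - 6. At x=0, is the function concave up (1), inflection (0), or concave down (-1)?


Concavity is determined by the sign of f''(x).
f(x) = -4x^3 + 5x^2 - 6
f'(x) = -12x^2 + 10x
f''(x) = -24x + 10
f''(0) = -24 * 0 + 10
= 0 + 10
= 10
Since f''(0) > 0, the function is concave up (1)

1


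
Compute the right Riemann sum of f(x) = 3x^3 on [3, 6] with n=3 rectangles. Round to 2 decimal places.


Right Riemann sum uses right endpoints of each subinterval.
Interval: [3, 6], n = 3
dx = (6 - 3) / 3 = 1
Right endpoints: [4, 5, 6]
f values: [192, 375, 648]
Sum = dx * (sum of f values)
= 1 * 1215
= 1215 = 1215.00

1215.00


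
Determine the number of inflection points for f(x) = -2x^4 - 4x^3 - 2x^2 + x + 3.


Inflection points occur where f''(x) = 0 and concavity changes.
f(x) = -2x^4 - 4x^3 - 2x^2 + x + 3
f'(x) = -8x^3 - 12x^2 - 4x + 1
f''(x) = -24x^2 - 24x - 4
This is a quadratic in x. Use the discriminant to count real roots.
Discriminant = (-24)^2 - 4 * (-24) * (-4)
= 576 - 384
= 192
Since discriminant > 0, f''(x) = 0 has 2 distinct real solutions.
A quadratic with two distinct real roots changes sign at each root, so concavity changes at both.
Number of inflection points: 2

2


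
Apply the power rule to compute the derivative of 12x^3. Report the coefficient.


We apply the power rule: d/dx [ax^n] = a*n * x^(n-1)
d/dx [12x^3]
= 12 * 3 * x^(3-1)
= 36x^2
The coefficient is 36

36


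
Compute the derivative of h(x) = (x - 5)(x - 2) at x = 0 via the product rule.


Let u(x) = x - 5 and v(x) = x - 2
u'(x) = 1
v'(x) = 1
Product rule: h'(x) = u'(x)*v(x) + u(x)*v'(x)
= 1 * (x - 2) + (x - 5) * 1
At x = 0:
u(0) = 1 * 0 - 5 = -5
v(0) = 1 * 0 - 2 = -2
h'(0) = 1 * (-2) + (-5) * 1
= -2 - 5
= -7

-7


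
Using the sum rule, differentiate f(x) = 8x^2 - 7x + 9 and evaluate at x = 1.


Differentiate term by term using power and sum rules:
f(x) = 8x^2 - 7x + 9
f'(x) = 16x - 7
Substitute x = 1:
f'(1) = 16 * 1 - 7
= 16 - 7
= 9

9


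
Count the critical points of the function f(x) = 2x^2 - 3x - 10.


Find where f'(x) = 0:
f'(x) = 4x - 3
Set f'(x) = 0:
4x - 3 = 0
x = 3 / 4 = 3/4
This is a linear equation in x, so there is exactly one solution.
Number of critical points: 1

1


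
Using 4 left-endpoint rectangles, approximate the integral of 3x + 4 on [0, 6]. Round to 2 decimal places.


Left Riemann sum uses left endpoints of each subinterval.
Interval: [0, 6], n = 4
dx = (6 - 0) / 4 = 3/2
Left endpoints: [0, 3/2, 3, 9/2]
f values: [4, 17/2, 13, 35/2]
Sum = dx * (sum of f values)
= 3/2 * 43
= 129/2 = 64.50

64.50


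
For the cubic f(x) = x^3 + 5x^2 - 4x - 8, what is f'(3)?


Differentiate f(x) = x^3 + 5x^2 - 4x - 8 term by term:
f'(x) = 3x^2 + 10x - 4
Substitute x = 3:
f'(3) = 3 * 3^2 + 10 * 3 - 4
= 27 + 30 - 4
= 53

53


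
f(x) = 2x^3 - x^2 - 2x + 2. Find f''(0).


First derivative:
f'(x) = 6x^2 - 2x - 2
Second derivative:
f''(x) = 12x - 2
Substitute x = 0:
f''(0) = 12 * 0 - 2
= 0 - 2
= -2

-2


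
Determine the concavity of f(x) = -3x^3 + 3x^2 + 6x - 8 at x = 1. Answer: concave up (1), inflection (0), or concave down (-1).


Concavity is determined by the sign of f''(x).
f(x) = -3x^3 + 3x^2 + 6x - 8
f'(x) = -9x^2 + 6x + 6
f''(x) = -18x + 6
f''(1) = -18 * 1 + 6
= -18 + 6
= -12
Since f''(1) < 0, the function is concave down (-1)

-1


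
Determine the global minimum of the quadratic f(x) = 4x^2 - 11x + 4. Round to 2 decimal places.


For a quadratic f(x) = ax^2 + bx + c with a > 0, the minimum is at the vertex.
Vertex x-coordinate: x = -b/(2a)
x = -(-11) / (2 * 4)
x = 11/8
Substitute back to find the minimum value:
f(11/8) = 4 * (11/8)^2 - 11 * (11/8) + 4
= 121/16 - 121/8 + 4
= -57/16 ≈ -3.56

-3.56


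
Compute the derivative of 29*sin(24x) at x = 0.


Apply the chain rule to differentiate 29*sin(24x):
d/dx [29*sin(24x)]
= 29 * cos(24x) * d/dx(24x)
= 29 * 24 * cos(24x)
= 696 * cos(24x)
Evaluate at x = 0:
= 696 * cos(0)
= 696 * 1
= 696

696


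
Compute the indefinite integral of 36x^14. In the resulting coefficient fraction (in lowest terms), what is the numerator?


Apply the power rule for integration:
integral of ax^n dx = a/(n+1) * x^(n+1) + C
integral of 36x^14 dx
= 36/15 * x^15 + C
= 12/5 * x^15 + C
The coefficient in lowest terms is 12/5, and its numerator is 12

12


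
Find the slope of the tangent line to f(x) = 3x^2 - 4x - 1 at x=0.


The slope of the tangent line equals f'(x) at the point.
f(x) = 3x^2 - 4x - 1
f'(x) = 6x - 4
At x = 0:
f'(0) = 6 * 0 - 4
= 0 - 4
= -4

-4


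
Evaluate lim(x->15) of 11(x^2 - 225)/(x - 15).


Direct substitution gives 0/0, so we factor the numerator.
Factor: 11(x^2 - 225) = 11 * (x - 15)(x + 15)
Cancel the common factor (x - 15):
11(x^2 - 225)/(x - 15) = 11 * (x + 15)
Now substitute x = 15:
= 11 * (15 + 15) = 330

330


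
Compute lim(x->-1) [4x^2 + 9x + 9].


Since polynomials are continuous, we use direct substitution.
lim(x->-1) of 4x^2 + 9x + 9
= 4 * (-1)^2 + 9 * (-1) + 9
= 4 - 9 + 9
= 4

4


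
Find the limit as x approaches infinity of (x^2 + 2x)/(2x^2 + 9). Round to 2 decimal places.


For limits at infinity with equal-degree polynomials,
we compare leading coefficients.
Numerator leading term: x^2
Denominator leading term: 2x^2
Divide both by x^2:
lim = (1 + 2/x) / (2 + 9/x^2)
As x -> infinity, the 1/x and 1/x^2 terms vanish:
= 1/2 = 0.50

0.50


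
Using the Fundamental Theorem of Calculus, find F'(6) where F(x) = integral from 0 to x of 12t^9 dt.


By the Fundamental Theorem of Calculus (Part 1):
If F(x) = integral from 0 to x of f(t) dt, then F'(x) = f(x)
Here f(t) = 12t^9
So F'(x) = 12x^9
Evaluate at x = 6:
F'(6) = 12 * 6^9
= 12 * 10077696
= 120932352

120932352


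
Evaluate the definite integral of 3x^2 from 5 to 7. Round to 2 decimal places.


Find the antiderivative of 3x^2:
F(x) = 3/3 * x^3
Apply the Fundamental Theorem of Calculus:
F(7) - F(5)
= 3/3 * 7^3 - 3/3 * 5^3
= 3/3 * (343 - 125)
= 3/3 * 218
= 218 = 218.00

218.00


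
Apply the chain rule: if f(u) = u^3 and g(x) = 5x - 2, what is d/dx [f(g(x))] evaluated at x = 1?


Using the chain rule: (f(g(x)))' = f'(g(x)) * g'(x)
First, find g(1):
g(1) = 5 * 1 - 2 = 3
Next, f'(u) = 3u^2
And g'(x) = 5
So f'(g(1)) * g'(1)
= 3 * 3^2 * 5
= 3 * 9 * 5
= 135

135


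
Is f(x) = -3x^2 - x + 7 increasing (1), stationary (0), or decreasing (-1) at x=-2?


Compute f'(x) to determine behavior:
f'(x) = -6x - 1
f'(-2) = -6 * (-2) - 1
= 12 - 1
= 11
Since f'(-2) > 0, the function is increasing (1)

1


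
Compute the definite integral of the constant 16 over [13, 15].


The integral of a constant k over [a, b] equals k * (b - a).
integral from 13 to 15 of 16 dx
= 16 * (15 - 13)
= 16 * 2
= 32

32


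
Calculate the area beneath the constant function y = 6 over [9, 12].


The area under a constant function y = 6 is a rectangle.
Width = 12 - 9 = 3
Height = 6
Area = width * height
= 3 * 6
= 18

18


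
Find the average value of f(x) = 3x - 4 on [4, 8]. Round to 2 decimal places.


Average value = 1/(b-a) * integral from a to b of f(x) dx
First compute the integral of 3x - 4:
F(x) = (3/2)x^2 - 4x
F(8) = 3/2 * 64 - 4 * 8 = 64
F(4) = 3/2 * 16 - 4 * 4 = 8
Integral = 64 - 8 = 56
Average = 56 / (8 - 4) = 56 / 4
= 14 = 14.00

14.00


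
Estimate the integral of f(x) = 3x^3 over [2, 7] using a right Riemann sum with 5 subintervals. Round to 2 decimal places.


Right Riemann sum uses right endpoints of each subinterval.
Interval: [2, 7], n = 5
dx = (7 - 2) / 5 = 1
Right endpoints: [3, 4, 5, 6, 7]
f values: [81, 192, 375, 648, 1029]
Sum = dx * (sum of f values)
= 1 * 2325
= 2325 = 2325.00

2325.00


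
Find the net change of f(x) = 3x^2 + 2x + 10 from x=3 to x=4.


Net change = f(b) - f(a)
f(x) = 3x^2 + 2x + 10
Compute f(4):
f(4) = 3 * 4^2 + 2 * 4 + 10
= 48 + 8 + 10
= 66
Compute f(3):
f(3) = 3 * 3^2 + 2 * 3 + 10
= 27 + 6 + 10
= 43
Net change = 66 - 43 = 23

23


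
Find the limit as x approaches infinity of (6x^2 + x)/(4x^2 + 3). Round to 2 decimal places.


For limits at infinity with equal-degree polynomials,
we compare leading coefficients.
Numerator leading term: 6x^2
Denominator leading term: 4x^2
Divide both by x^2:
lim = (6 + 1/x) / (4 + 3/x^2)
As x -> infinity, the 1/x and 1/x^2 terms vanish:
= 6/4 = 3/2 = 1.50

1.50


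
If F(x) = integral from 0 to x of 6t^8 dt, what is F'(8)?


By the Fundamental Theorem of Calculus (Part 1):
If F(x) = integral from 0 to x of f(t) dt, then F'(x) = f(x)
Here f(t) = 6t^8
So F'(x) = 6x^8
Evaluate at x = 8:
F'(8) = 6 * 8^8
= 6 * 16777216
= 100663296

100663296


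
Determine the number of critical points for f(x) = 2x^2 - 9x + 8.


Find where f'(x) = 0:
f'(x) = 4x - 9
Set f'(x) = 0:
4x - 9 = 0
x = 9 / 4 = 9/4
This is a linear equation in x, so there is exactly one solution.
Number of critical points: 1

1


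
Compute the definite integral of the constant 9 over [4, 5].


The integral of a constant k over [a, b] equals k * (b - a).
integral from 4 to 5 of 9 dx
= 9 * (5 - 4)
= 9 * 1
= 9

9


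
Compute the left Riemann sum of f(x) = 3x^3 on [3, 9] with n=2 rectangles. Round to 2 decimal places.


Left Riemann sum uses left endpoints of each subinterval.
Interval: [3, 9], n = 2
dx = (9 - 3) / 2 = 3
Left endpoints: [3, 6]
f values: [81, 648]
Sum = dx * (sum of f values)
= 3 * 729
= 2187 = 2187.00

2187.00


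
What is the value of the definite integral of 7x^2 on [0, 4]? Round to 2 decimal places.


Find the antiderivative of 7x^2:
F(x) = 7/3 * x^3
Apply the Fundamental Theorem of Calculus:
F(4) - F(0)
= 7/3 * 4^3 - 7/3 * 0^3
= 7/3 * (64 - 0)
= 7/3 * 64
= 448/3 ≈ 149.33

149.33


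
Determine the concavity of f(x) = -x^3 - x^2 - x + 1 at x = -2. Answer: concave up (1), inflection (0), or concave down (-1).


Concavity is determined by the sign of f''(x).
f(x) = -x^3 - x^2 - x + 1
f'(x) = -3x^2 - 2x - 1
f''(x) = -6x - 2
f''(-2) = -6 * (-2) - 2
= 12 - 2
= 10
Since f''(-2) > 0, the function is concave up (1)

1


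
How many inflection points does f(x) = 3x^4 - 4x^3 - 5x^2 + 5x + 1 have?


Inflection points occur where f''(x) = 0 and concavity changes.
f(x) = 3x^4 - 4x^3 - 5x^2 + 5x + 1
f'(x) = 12x^3 - 12x^2 - 10x + 5
f''(x) = 36x^2 - 24x - 10
This is a quadratic in x. Use the discriminant to count real roots.
Discriminant = (-24)^2 - 4 * 36 * (-10)
= 576 - (-1440)
= 2016
Since discriminant > 0, f''(x) = 0 has 2 distinct real solutions.
A quadratic with two distinct real roots changes sign at each root, so concavity changes at both.
Number of inflection points: 2

2


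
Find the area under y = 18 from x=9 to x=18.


The area under a constant function y = 18 is a rectangle.
Width = 18 - 9 = 9
Height = 18
Area = width * height
= 9 * 18
= 162

162


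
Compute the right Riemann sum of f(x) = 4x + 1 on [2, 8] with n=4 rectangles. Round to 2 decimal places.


Right Riemann sum uses right endpoints of each subinterval.
Interval: [2, 8], n = 4
dx = (8 - 2) / 4 = 3/2
Right endpoints: [7/2, 5, 13/2, 8]
f values: [15, 21, 27, 33]
Sum = dx * (sum of f values)
= 3/2 * 96
= 144 = 144.00

144.00


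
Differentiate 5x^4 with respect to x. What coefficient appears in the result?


We apply the power rule: d/dx [ax^n] = a*n * x^(n-1)
d/dx [5x^4]
= 5 * 4 * x^(4-1)
= 20x^3
The coefficient is 20

20


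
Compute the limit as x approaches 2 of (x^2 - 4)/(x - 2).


Direct substitution gives 0/0, so we factor the numerator.
Factor: (x^2 - 4) = (x - 2)(x + 2)
Cancel the common factor (x - 2):
(x^2 - 4)/(x - 2) = (x + 2)
Now substitute x = 2:
= (2) - (-2) = 4

4


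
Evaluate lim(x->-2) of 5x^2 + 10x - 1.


Since polynomials are continuous, we use direct substitution.
lim(x->-2) of 5x^2 + 10x - 1
= 5 * (-2)^2 + 10 * (-2) - 1
= 20 - 20 - 1
= -1

-1


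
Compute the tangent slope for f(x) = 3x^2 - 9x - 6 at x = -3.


The slope of the tangent line equals f'(x) at the point.
f(x) = 3x^2 - 9x - 6
f'(x) = 6x - 9
At x = -3:
f'(-3) = 6 * (-3) - 9
= -18 - 9
= -27

-27


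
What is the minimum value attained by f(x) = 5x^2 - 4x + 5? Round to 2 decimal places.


For a quadratic f(x) = ax^2 + bx + c with a > 0, the minimum is at the vertex.
Vertex x-coordinate: x = -b/(2a)
x = -(-4) / (2 * 5)
x = 4/10 = 2/5
Substitute back to find the minimum value:
f(2/5) = 5 * (2/5)^2 - 4 * (2/5) + 5
= 4/5 - 8/5 + 5
= 21/5 = 4.20

4.20


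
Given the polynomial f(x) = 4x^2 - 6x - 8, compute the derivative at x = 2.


Differentiate term by term using power and sum rules:
f(x) = 4x^2 - 6x - 8
f'(x) = 8x - 6
Substitute x = 2:
f'(2) = 8 * 2 - 6
= 16 - 6
= 10

10


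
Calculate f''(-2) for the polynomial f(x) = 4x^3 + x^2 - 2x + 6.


First derivative:
f'(x) = 12x^2 + 2x - 2
Second derivative:
f''(x) = 24x + 2
Substitute x = -2:
f''(-2) = 24 * (-2) + 2
= -48 + 2
= -46

-46


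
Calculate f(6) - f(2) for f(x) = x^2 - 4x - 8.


Net change = f(b) - f(a)
f(x) = x^2 - 4x - 8
Compute f(6):
f(6) = 1 * 6^2 - 4 * 6 - 8
= 36 - 24 - 8
= 4
Compute f(2):
f(2) = 1 * 2^2 - 4 * 2 - 8
= 4 - 8 - 8
= -12
Net change = 4 - (-12) = 16

16


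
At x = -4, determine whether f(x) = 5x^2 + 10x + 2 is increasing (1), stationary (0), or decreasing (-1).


Compute f'(x) to determine behavior:
f'(x) = 10x + 10
f'(-4) = 10 * (-4) + 10
= -40 + 10
= -30
Since f'(-4) < 0, the function is decreasing (-1)

-1


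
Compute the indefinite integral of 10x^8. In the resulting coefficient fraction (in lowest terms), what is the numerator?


Apply the power rule for integration:
integral of ax^n dx = a/(n+1) * x^(n+1) + C
integral of 10x^8 dx
= 10/9 * x^9 + C
The coefficient in lowest terms is 10/9, and its numerator is 10

10


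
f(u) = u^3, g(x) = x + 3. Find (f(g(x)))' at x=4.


Using the chain rule: (f(g(x)))' = f'(g(x)) * g'(x)
First, find g(4):
g(4) = 1 * 4 + 3 = 7
Next, f'(u) = 3u^2
And g'(x) = 1
So f'(g(4)) * g'(4)
= 3 * 7^2 * 1
= 3 * 49 * 1
= 147

147


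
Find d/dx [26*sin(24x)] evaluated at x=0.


Apply the chain rule to differentiate 26*sin(24x):
d/dx [26*sin(24x)]
= 26 * cos(24x) * d/dx(24x)
= 26 * 24 * cos(24x)
= 624 * cos(24x)
Evaluate at x = 0:
= 624 * cos(0)
= 624 * 1
= 624

624


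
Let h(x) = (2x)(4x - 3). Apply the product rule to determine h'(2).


Let u(x) = 2x and v(x) = 4x - 3
u'(x) = 2
v'(x) = 4
Product rule: h'(x) = u'(x)*v(x) + u(x)*v'(x)
= 2 * (4x - 3) + (2x) * 4
At x = 2:
u(2) = 2 * 2 + 0 = 4
v(2) = 4 * 2 - 3 = 5
h'(2) = 2 * 5 + 4 * 4
= 10 + 16
= 26

26


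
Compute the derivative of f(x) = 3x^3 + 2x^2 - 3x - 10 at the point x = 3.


Differentiate f(x) = 3x^3 + 2x^2 - 3x - 10 term by term:
f'(x) = 9x^2 + 4x - 3
Substitute x = 3:
f'(3) = 9 * 3^2 + 4 * 3 - 3
= 81 + 12 - 3
= 90

90


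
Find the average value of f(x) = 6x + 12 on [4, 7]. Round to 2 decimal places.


Average value = 1/(b-a) * integral from a to b of f(x) dx
First compute the integral of 6x + 12:
F(x) = 3x^2 + 12x
F(7) = 3 * 49 + 12 * 7 = 231
F(4) = 3 * 16 + 12 * 4 = 96
Integral = 231 - 96 = 135
Average = 135 / (7 - 4) = 135 / 3
= 45 = 45.00

45.00


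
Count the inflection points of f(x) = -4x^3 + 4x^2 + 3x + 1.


Inflection points occur where f''(x) = 0 and concavity changes.
f(x) = -4x^3 + 4x^2 + 3x + 1
f'(x) = -12x^2 + 8x + 3
f''(x) = -24x + 8
Set f''(x) = 0:
-24x + 8 = 0
x = -8 / (-24) = 1/3
Since f''(x) is linear (degree 1), it changes sign at this point.
Therefore there is exactly 1 inflection point.

1


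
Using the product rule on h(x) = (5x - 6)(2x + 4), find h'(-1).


Let u(x) = 5x - 6 and v(x) = 2x + 4
u'(x) = 5
v'(x) = 2
Product rule: h'(x) = u'(x)*v(x) + u(x)*v'(x)
= 5 * (2x + 4) + (5x - 6) * 2
At x = -1:
u(-1) = 5 * (-1) - 6 = -11
v(-1) = 2 * (-1) + 4 = 2
h'(-1) = 5 * 2 + (-11) * 2
= 10 - 22
= -12

-12


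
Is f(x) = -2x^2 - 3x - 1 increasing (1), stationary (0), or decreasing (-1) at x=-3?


Compute f'(x) to determine behavior:
f'(x) = -4x - 3
f'(-3) = -4 * (-3) - 3
= 12 - 3
= 9
Since f'(-3) > 0, the function is increasing (1)

1


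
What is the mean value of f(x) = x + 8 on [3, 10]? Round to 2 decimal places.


Average value = 1/(b-a) * integral from a to b of f(x) dx
First compute the integral of x + 8:
F(x) = (1/2)x^2 + 8x
F(10) = 1/2 * 100 + 8 * 10 = 130
F(3) = 1/2 * 9 + 8 * 3 = 57/2
Integral = 130 - 57/2 = 203/2
Average = (203/2) / (10 - 3) = (203/2) / 7
= 29/2 = 14.50

14.50


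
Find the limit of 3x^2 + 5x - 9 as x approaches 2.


Since polynomials are continuous, we use direct substitution.
lim(x->2) of 3x^2 + 5x - 9
= 3 * 2^2 + 5 * 2 - 9
= 12 + 10 - 9
= 13

13


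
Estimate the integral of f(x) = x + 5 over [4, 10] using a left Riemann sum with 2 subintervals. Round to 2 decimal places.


Left Riemann sum uses left endpoints of each subinterval.
Interval: [4, 10], n = 2
dx = (10 - 4) / 2 = 3
Left endpoints: [4, 7]
f values: [9, 12]
Sum = dx * (sum of f values)
= 3 * 21
= 63 = 63.00

63.00


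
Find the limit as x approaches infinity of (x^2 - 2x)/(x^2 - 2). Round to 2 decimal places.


For limits at infinity with equal-degree polynomials,
we compare leading coefficients.
Numerator leading term: x^2
Denominator leading term: x^2
Divide both by x^2:
lim = (1 - 2/x) / (1 - 2/x^2)
As x -> infinity, the 1/x and 1/x^2 terms vanish:
= 1/1 = 1 = 1.00

1.00


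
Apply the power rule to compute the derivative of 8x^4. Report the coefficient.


We apply the power rule: d/dx [ax^n] = a*n * x^(n-1)
d/dx [8x^4]
= 8 * 4 * x^(4-1)
= 32x^3
The coefficient is 32

32


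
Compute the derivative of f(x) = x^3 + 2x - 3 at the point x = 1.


Differentiate f(x) = x^3 + 2x - 3 term by term:
f'(x) = 3x^2 + 2
Substitute x = 1:
f'(1) = 3 * 1^2 + 0 * 1 + 2
= 3 + 0 + 2
= 5

5


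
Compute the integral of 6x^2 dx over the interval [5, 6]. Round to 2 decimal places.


Find the antiderivative of 6x^2:
F(x) = 6/3 * x^3
Apply the Fundamental Theorem of Calculus:
F(6) - F(5)
= 6/3 * 6^3 - 6/3 * 5^3
= 6/3 * (216 - 125)
= 6/3 * 91
= 182 = 182.00

182.00


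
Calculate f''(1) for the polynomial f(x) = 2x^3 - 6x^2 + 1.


First derivative:
f'(x) = 6x^2 - 12x
Second derivative:
f''(x) = 12x - 12
Substitute x = 1:
f''(1) = 12 * 1 - 12
= 12 - 12
= 0

0


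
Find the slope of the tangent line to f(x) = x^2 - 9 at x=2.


The slope of the tangent line equals f'(x) at the point.
f(x) = x^2 - 9
f'(x) = 2x
At x = 2:
f'(2) = 2 * 2 + 0
= 4 + 0
= 4

4


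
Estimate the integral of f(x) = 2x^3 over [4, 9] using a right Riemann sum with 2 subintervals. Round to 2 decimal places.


Right Riemann sum uses right endpoints of each subinterval.
Interval: [4, 9], n = 2
dx = (9 - 4) / 2 = 5/2
Right endpoints: [13/2, 9]
f values: [2197/4, 1458]
Sum = dx * (sum of f values)
= 5/2 * 8029/4
= 40145/8 ≈ 5018.13

5018.13


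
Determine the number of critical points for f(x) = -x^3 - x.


Find where f'(x) = 0:
f(x) = -x^3 - x
f'(x) = -3x^2 - 1
This is a quadratic in x. Use the discriminant to count real roots.
Discriminant = (0)^2 - 4 * (-3) * (-1)
= 0 - 12
= -12
Since discriminant < 0, f'(x) = 0 has no real solutions.
Number of critical points: 0

0


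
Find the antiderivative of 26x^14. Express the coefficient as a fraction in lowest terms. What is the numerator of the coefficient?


Apply the power rule for integration:
integral of ax^n dx = a/(n+1) * x^(n+1) + C
integral of 26x^14 dx
= 26/15 * x^15 + C
The coefficient in lowest terms is 26/15, and its numerator is 26

26


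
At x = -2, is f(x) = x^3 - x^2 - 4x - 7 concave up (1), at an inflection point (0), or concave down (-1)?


Concavity is determined by the sign of f''(x).
f(x) = x^3 - x^2 - 4x - 7
f'(x) = 3x^2 - 2x - 4
f''(x) = 6x - 2
f''(-2) = 6 * (-2) - 2
= -12 - 2
= -14
Since f''(-2) < 0, the function is concave down (-1)

-1


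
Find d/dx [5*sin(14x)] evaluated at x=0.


Apply the chain rule to differentiate 5*sin(14x):
d/dx [5*sin(14x)]
= 5 * cos(14x) * d/dx(14x)
= 5 * 14 * cos(14x)
= 70 * cos(14x)
Evaluate at x = 0:
= 70 * cos(0)
= 70 * 1
= 70

70


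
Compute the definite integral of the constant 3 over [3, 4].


The integral of a constant k over [a, b] equals k * (b - a).
integral from 3 to 4 of 3 dx
= 3 * (4 - 3)
= 3 * 1
= 3

3


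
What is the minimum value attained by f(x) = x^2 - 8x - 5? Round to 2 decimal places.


For a quadratic f(x) = ax^2 + bx + c with a > 0, the minimum is at the vertex.
Vertex x-coordinate: x = -b/(2a)
x = -(-8) / (2 * 1)
x = 8/2 = 4
Substitute back to find the minimum value:
f(4) = 1 * 4^2 - 8 * 4 - 5
= 16 - 32 - 5
= -21 = -21.00

-21.00


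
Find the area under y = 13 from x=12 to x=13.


The area under a constant function y = 13 is a rectangle.
Width = 13 - 12 = 1
Height = 13
Area = width * height
= 1 * 13
= 13

13


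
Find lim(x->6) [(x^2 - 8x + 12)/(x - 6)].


Direct substitution gives 0/0, so we factor the numerator.
Factor: (x^2 - 8x + 12) = (x - 6)(x - 2)
Cancel the common factor (x - 6):
(x^2 - 8x + 12)/(x - 6) = (x - 2)
Now substitute x = 6:
= (6) - (2) = 4

4


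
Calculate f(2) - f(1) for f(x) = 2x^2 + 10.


Net change = f(b) - f(a)
f(x) = 2x^2 + 10
Compute f(2):
f(2) = 2 * 2^2 + 0 * 2 + 10
= 8 + 0 + 10
= 18
Compute f(1):
f(1) = 2 * 1^2 + 0 * 1 + 10
= 2 + 0 + 10
= 12
Net change = 18 - 12 = 6

6


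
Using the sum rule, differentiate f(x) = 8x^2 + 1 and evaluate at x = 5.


Differentiate term by term using power and sum rules:
f(x) = 8x^2 + 1
f'(x) = 16x
Substitute x = 5:
f'(5) = 16 * 5 + 0
= 80 + 0
= 80

80


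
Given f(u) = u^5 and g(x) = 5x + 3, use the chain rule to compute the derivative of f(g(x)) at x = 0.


Using the chain rule: (f(g(x)))' = f'(g(x)) * g'(x)
First, find g(0):
g(0) = 5 * 0 + 3 = 3
Next, f'(u) = 5u^4
And g'(x) = 5
So f'(g(0)) * g'(0)
= 5 * 3^4 * 5
= 5 * 81 * 5
= 2025

2025


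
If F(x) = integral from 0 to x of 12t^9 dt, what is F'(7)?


By the Fundamental Theorem of Calculus (Part 1):
If F(x) = integral from 0 to x of f(t) dt, then F'(x) = f(x)
Here f(t) = 12t^9
So F'(x) = 12x^9
Evaluate at x = 7:
F'(7) = 12 * 7^9
= 12 * 40353607
= 484243284

484243284


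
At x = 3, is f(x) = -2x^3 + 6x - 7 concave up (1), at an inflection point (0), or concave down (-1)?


Concavity is determined by the sign of f''(x).
f(x) = -2x^3 + 6x - 7
f'(x) = -6x^2 + 6
f''(x) = -12x
f''(3) = -12 * 3 + 0
= -36 + 0
= -36
Since f''(3) < 0, the function is concave down (-1)

-1


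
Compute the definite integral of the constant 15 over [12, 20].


The integral of a constant k over [a, b] equals k * (b - a).
integral from 12 to 20 of 15 dx
= 15 * (20 - 12)
= 15 * 8
= 120

120


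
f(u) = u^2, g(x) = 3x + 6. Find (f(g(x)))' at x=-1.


Using the chain rule: (f(g(x)))' = f'(g(x)) * g'(x)
First, find g(-1):
g(-1) = 3 * (-1) + 6 = 3
Next, f'(u) = 2u
And g'(x) = 3
So f'(g(-1)) * g'(-1)
= 2 * 3 * 3
= 18

18


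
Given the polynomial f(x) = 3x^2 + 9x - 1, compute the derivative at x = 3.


Differentiate term by term using power and sum rules:
f(x) = 3x^2 + 9x - 1
f'(x) = 6x + 9
Substitute x = 3:
f'(3) = 6 * 3 + 9
= 18 + 9
= 27

27


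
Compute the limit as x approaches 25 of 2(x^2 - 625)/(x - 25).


Direct substitution gives 0/0, so we factor the numerator.
Factor: 2(x^2 - 625) = 2 * (x - 25)(x + 25)
Cancel the common factor (x - 25):
2(x^2 - 625)/(x - 25) = 2 * (x + 25)
Now substitute x = 25:
= 2 * (25 + 25) = 100

100


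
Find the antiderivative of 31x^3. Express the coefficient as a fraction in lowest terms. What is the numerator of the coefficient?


Apply the power rule for integration:
integral of ax^n dx = a/(n+1) * x^(n+1) + C
integral of 31x^3 dx
= 31/4 * x^4 + C
The coefficient in lowest terms is 31/4, and its numerator is 31

31


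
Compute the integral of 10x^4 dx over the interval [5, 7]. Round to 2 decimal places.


Find the antiderivative of 10x^4:
F(x) = 10/5 * x^5
Apply the Fundamental Theorem of Calculus:
F(7) - F(5)
= 10/5 * 7^5 - 10/5 * 5^5
= 10/5 * (16807 - 3125)
= 10/5 * 13682
= 27364 = 27364.00

27364.00


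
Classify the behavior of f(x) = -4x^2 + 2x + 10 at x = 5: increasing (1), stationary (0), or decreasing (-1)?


Compute f'(x) to determine behavior:
f'(x) = -8x + 2
f'(5) = -8 * 5 + 2
= -40 + 2
= -38
Since f'(5) < 0, the function is decreasing (-1)

-1


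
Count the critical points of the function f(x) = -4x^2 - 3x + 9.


Find where f'(x) = 0:
f'(x) = -8x - 3
Set f'(x) = 0:
-8x - 3 = 0
x = 3 / (-8) = -3/8
This is a linear equation in x, so there is exactly one solution.
Number of critical points: 1

1


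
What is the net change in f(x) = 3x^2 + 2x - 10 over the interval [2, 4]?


Net change = f(b) - f(a)
f(x) = 3x^2 + 2x - 10
Compute f(4):
f(4) = 3 * 4^2 + 2 * 4 - 10
= 48 + 8 - 10
= 46
Compute f(2):
f(2) = 3 * 2^2 + 2 * 2 - 10
= 12 + 4 - 10
= 6
Net change = 46 - 6 = 40

40


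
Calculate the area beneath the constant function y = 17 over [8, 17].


The area under a constant function y = 17 is a rectangle.
Width = 17 - 8 = 9
Height = 17
Area = width * height
= 9 * 17
= 153

153


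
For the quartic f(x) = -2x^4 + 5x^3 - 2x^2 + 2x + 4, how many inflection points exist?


Inflection points occur where f''(x) = 0 and concavity changes.
f(x) = -2x^4 + 5x^3 - 2x^2 + 2x + 4
f'(x) = -8x^3 + 15x^2 - 4x + 2
f''(x) = -24x^2 + 30x - 4
This is a quadratic in x. Use the discriminant to count real roots.
Discriminant = (30)^2 - 4 * (-24) * (-4)
= 900 - 384
= 516
Since discriminant > 0, f''(x) = 0 has 2 distinct real solutions.
A quadratic with two distinct real roots changes sign at each root, so concavity changes at both.
Number of inflection points: 2

2


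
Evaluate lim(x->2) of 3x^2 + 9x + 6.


Since polynomials are continuous, we use direct substitution.
lim(x->2) of 3x^2 + 9x + 6
= 3 * 2^2 + 9 * 2 + 6
= 12 + 18 + 6
= 36

36


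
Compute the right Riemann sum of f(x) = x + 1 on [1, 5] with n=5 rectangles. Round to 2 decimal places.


Right Riemann sum uses right endpoints of each subinterval.
Interval: [1, 5], n = 5
dx = (5 - 1) / 5 = 4/5
Right endpoints: [9/5, 13/5, 17/5, 21/5, 5]
f values: [14/5, 18/5, 22/5, 26/5, 6]
Sum = dx * (sum of f values)
= 4/5 * 22
= 88/5 = 17.60

17.60


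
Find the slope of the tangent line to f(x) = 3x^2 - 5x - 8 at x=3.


The slope of the tangent line equals f'(x) at the point.
f(x) = 3x^2 - 5x - 8
f'(x) = 6x - 5
At x = 3:
f'(3) = 6 * 3 - 5
= 18 - 5
= 13

13


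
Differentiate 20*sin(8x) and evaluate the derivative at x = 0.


Apply the chain rule to differentiate 20*sin(8x):
d/dx [20*sin(8x)]
= 20 * cos(8x) * d/dx(8x)
= 20 * 8 * cos(8x)
= 160 * cos(8x)
Evaluate at x = 0:
= 160 * cos(0)
= 160 * 1
= 160

160


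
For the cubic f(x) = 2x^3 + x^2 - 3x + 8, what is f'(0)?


Differentiate f(x) = 2x^3 + x^2 - 3x + 8 term by term:
f'(x) = 6x^2 + 2x - 3
Substitute x = 0:
f'(0) = 6 * 0^2 + 2 * 0 - 3
= 0 + 0 - 3
= -3

-3


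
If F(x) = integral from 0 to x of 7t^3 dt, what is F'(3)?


By the Fundamental Theorem of Calculus (Part 1):
If F(x) = integral from 0 to x of f(t) dt, then F'(x) = f(x)
Here f(t) = 7t^3
So F'(x) = 7x^3
Evaluate at x = 3:
F'(3) = 7 * 3^3
= 7 * 27
= 189

189


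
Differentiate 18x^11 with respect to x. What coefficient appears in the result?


We apply the power rule: d/dx [ax^n] = a*n * x^(n-1)
d/dx [18x^11]
= 18 * 11 * x^(11-1)
= 198x^10
The coefficient is 198

198


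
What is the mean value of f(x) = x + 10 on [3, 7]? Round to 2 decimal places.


Average value = 1/(b-a) * integral from a to b of f(x) dx
First compute the integral of x + 10:
F(x) = (1/2)x^2 + 10x
F(7) = 1/2 * 49 + 10 * 7 = 189/2
F(3) = 1/2 * 9 + 10 * 3 = 69/2
Integral = 189/2 - 69/2 = 60
Average = 60 / (7 - 3) = 60 / 4
= 15 = 15.00

15.00


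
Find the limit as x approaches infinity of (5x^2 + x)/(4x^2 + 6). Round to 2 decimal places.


For limits at infinity with equal-degree polynomials,
we compare leading coefficients.
Numerator leading term: 5x^2
Denominator leading term: 4x^2
Divide both by x^2:
lim = (5 + 1/x) / (4 + 6/x^2)
As x -> infinity, the 1/x and 1/x^2 terms vanish:
= 5/4 = 1.25

1.25


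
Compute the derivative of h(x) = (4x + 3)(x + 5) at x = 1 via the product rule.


Let u(x) = 4x + 3 and v(x) = x + 5
u'(x) = 4
v'(x) = 1
Product rule: h'(x) = u'(x)*v(x) + u(x)*v'(x)
= 4 * (x + 5) + (4x + 3) * 1
At x = 1:
u(1) = 4 * 1 + 3 = 7
v(1) = 1 * 1 + 5 = 6
h'(1) = 4 * 6 + 7 * 1
= 24 + 7
= 31

31


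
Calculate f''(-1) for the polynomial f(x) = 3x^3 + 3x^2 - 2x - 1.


First derivative:
f'(x) = 9x^2 + 6x - 2
Second derivative:
f''(x) = 18x + 6
Substitute x = -1:
f''(-1) = 18 * (-1) + 6
= -18 + 6
= -12

-12


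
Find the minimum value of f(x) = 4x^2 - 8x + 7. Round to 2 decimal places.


For a quadratic f(x) = ax^2 + bx + c with a > 0, the minimum is at the vertex.
Vertex x-coordinate: x = -b/(2a)
x = -(-8) / (2 * 4)
x = 8/8 = 1
Substitute back to find the minimum value:
f(1) = 4 * 1^2 - 8 * 1 + 7
= 4 - 8 + 7
= 3 = 3.00

3.00


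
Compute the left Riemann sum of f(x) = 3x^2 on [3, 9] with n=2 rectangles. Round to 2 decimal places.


Left Riemann sum uses left endpoints of each subinterval.
Interval: [3, 9], n = 2
dx = (9 - 3) / 2 = 3
Left endpoints: [3, 6]
f values: [27, 108]
Sum = dx * (sum of f values)
= 3 * 135
= 405 = 405.00

405.00


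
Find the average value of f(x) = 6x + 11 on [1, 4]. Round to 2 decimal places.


Average value = 1/(b-a) * integral from a to b of f(x) dx
First compute the integral of 6x + 11:
F(x) = 3x^2 + 11x
F(4) = 3 * 16 + 11 * 4 = 92
F(1) = 3 * 1 + 11 * 1 = 14
Integral = 92 - 14 = 78
Average = 78 / (4 - 1) = 78 / 3
= 26 = 26.00

26.00


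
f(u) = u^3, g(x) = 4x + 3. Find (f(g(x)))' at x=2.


Using the chain rule: (f(g(x)))' = f'(g(x)) * g'(x)
First, find g(2):
g(2) = 4 * 2 + 3 = 11
Next, f'(u) = 3u^2
And g'(x) = 4
So f'(g(2)) * g'(2)
= 3 * 11^2 * 4
= 3 * 121 * 4
= 1452

1452


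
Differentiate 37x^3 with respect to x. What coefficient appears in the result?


We apply the power rule: d/dx [ax^n] = a*n * x^(n-1)
d/dx [37x^3]
= 37 * 3 * x^(3-1)
= 111x^2
The coefficient is 111

111


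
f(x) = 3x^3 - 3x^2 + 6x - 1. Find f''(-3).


First derivative:
f'(x) = 9x^2 - 6x + 6
Second derivative:
f''(x) = 18x - 6
Substitute x = -3:
f''(-3) = 18 * (-3) - 6
= -54 - 6
= -60

-60


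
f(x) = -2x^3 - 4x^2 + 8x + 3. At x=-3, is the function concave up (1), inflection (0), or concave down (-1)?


Concavity is determined by the sign of f''(x).
f(x) = -2x^3 - 4x^2 + 8x + 3
f'(x) = -6x^2 - 8x + 8
f''(x) = -12x - 8
f''(-3) = -12 * (-3) - 8
= 36 - 8
= 28
Since f''(-3) > 0, the function is concave up (1)

1


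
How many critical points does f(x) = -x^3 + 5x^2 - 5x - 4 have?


Find where f'(x) = 0:
f(x) = -x^3 + 5x^2 - 5x - 4
f'(x) = -3x^2 + 10x - 5
This is a quadratic in x. Use the discriminant to count real roots.
Discriminant = (10)^2 - 4 * (-3) * (-5)
= 100 - 60
= 40
Since discriminant > 0, f'(x) = 0 has 2 real solutions.
Number of critical points: 2

2


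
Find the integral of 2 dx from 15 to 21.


The integral of a constant k over [a, b] equals k * (b - a).
integral from 15 to 21 of 2 dx
= 2 * (21 - 15)
= 2 * 6
= 12

12


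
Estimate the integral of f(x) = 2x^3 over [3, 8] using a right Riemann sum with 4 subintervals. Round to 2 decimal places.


Right Riemann sum uses right endpoints of each subinterval.
Interval: [3, 8], n = 4
dx = (8 - 3) / 4 = 5/4
Right endpoints: [17/4, 11/2, 27/4, 8]
f values: [4913/32, 1331/4, 19683/32, 1024]
Sum = dx * (sum of f values)
= 5/4 * 17003/8
= 85015/32 ≈ 2656.72

2656.72


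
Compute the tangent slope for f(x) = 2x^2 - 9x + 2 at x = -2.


The slope of the tangent line equals f'(x) at the point.
f(x) = 2x^2 - 9x + 2
f'(x) = 4x - 9
At x = -2:
f'(-2) = 4 * (-2) - 9
= -8 - 9
= -17

-17


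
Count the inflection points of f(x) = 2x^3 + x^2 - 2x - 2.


Inflection points occur where f''(x) = 0 and concavity changes.
f(x) = 2x^3 + x^2 - 2x - 2
f'(x) = 6x^2 + 2x - 2
f''(x) = 12x + 2
Set f''(x) = 0:
12x + 2 = 0
x = -2 / 12 = -1/6
Since f''(x) is linear (degree 1), it changes sign at this point.
Therefore there is exactly 1 inflection point.

1


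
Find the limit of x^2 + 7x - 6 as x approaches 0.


Since polynomials are continuous, we use direct substitution.
lim(x->0) of x^2 + 7x - 6
= 1 * 0^2 + 7 * 0 - 6
= 0 + 0 - 6
= -6

-6


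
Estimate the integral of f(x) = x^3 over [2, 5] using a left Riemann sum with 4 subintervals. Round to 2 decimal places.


Left Riemann sum uses left endpoints of each subinterval.
Interval: [2, 5], n = 4
dx = (5 - 2) / 4 = 3/4
Left endpoints: [2, 11/4, 7/2, 17/4]
f values: [8, 1331/64, 343/8, 4913/64]
Sum = dx * (sum of f values)
= 3/4 * 2375/16
= 7125/64 ≈ 111.33

111.33


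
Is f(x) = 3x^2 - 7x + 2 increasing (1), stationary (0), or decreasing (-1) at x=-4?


Compute f'(x) to determine behavior:
f'(x) = 6x - 7
f'(-4) = 6 * (-4) - 7
= -24 - 7
= -31
Since f'(-4) < 0, the function is decreasing (-1)

-1


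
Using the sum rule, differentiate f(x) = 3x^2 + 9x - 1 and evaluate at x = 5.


Differentiate term by term using power and sum rules:
f(x) = 3x^2 + 9x - 1
f'(x) = 6x + 9
Substitute x = 5:
f'(5) = 6 * 5 + 9
= 30 + 9
= 39

39


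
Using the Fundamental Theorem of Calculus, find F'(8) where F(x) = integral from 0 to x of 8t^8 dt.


By the Fundamental Theorem of Calculus (Part 1):
If F(x) = integral from 0 to x of f(t) dt, then F'(x) = f(x)
Here f(t) = 8t^8
So F'(x) = 8x^8
Evaluate at x = 8:
F'(8) = 8 * 8^8
= 8 * 16777216
= 134217728

134217728


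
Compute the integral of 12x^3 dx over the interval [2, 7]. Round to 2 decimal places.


Find the antiderivative of 12x^3:
F(x) = 12/4 * x^4
Apply the Fundamental Theorem of Calculus:
F(7) - F(2)
= 12/4 * 7^4 - 12/4 * 2^4
= 12/4 * (2401 - 16)
= 12/4 * 2385
= 7155 = 7155.00

7155.00


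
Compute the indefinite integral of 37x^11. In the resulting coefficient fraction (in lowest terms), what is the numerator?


Apply the power rule for integration:
integral of ax^n dx = a/(n+1) * x^(n+1) + C
integral of 37x^11 dx
= 37/12 * x^12 + C
The coefficient in lowest terms is 37/12, and its numerator is 37

37


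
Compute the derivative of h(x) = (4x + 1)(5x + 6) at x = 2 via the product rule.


Let u(x) = 4x + 1 and v(x) = 5x + 6
u'(x) = 4
v'(x) = 5
Product rule: h'(x) = u'(x)*v(x) + u(x)*v'(x)
= 4 * (5x + 6) + (4x + 1) * 5
At x = 2:
u(2) = 4 * 2 + 1 = 9
v(2) = 5 * 2 + 6 = 16
h'(2) = 4 * 16 + 9 * 5
= 64 + 45
= 109

109


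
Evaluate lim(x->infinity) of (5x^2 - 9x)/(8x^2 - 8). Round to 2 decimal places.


For limits at infinity with equal-degree polynomials,
we compare leading coefficients.
Numerator leading term: 5x^2
Denominator leading term: 8x^2
Divide both by x^2:
lim = (5 - 9/x) / (8 - 8/x^2)
As x -> infinity, the 1/x and 1/x^2 terms vanish:
= 5/8 ≈ 0.63

0.63


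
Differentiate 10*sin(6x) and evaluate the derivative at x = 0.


Apply the chain rule to differentiate 10*sin(6x):
d/dx [10*sin(6x)]
= 10 * cos(6x) * d/dx(6x)
= 10 * 6 * cos(6x)
= 60 * cos(6x)
Evaluate at x = 0:
= 60 * cos(0)
= 60 * 1
= 60

60


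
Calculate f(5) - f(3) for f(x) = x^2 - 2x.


Net change = f(b) - f(a)
f(x) = x^2 - 2x
Compute f(5):
f(5) = 1 * 5^2 - 2 * 5 + 0
= 25 - 10 + 0
= 15
Compute f(3):
f(3) = 1 * 3^2 - 2 * 3 + 0
= 9 - 6 + 0
= 3
Net change = 15 - 3 = 12

12


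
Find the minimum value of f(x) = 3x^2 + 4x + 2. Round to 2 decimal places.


For a quadratic f(x) = ax^2 + bx + c with a > 0, the minimum is at the vertex.
Vertex x-coordinate: x = -b/(2a)
x = -(4) / (2 * 3)
x = -4/6 = -2/3
Substitute back to find the minimum value:
f(-2/3) = 3 * (-2/3)^2 + 4 * (-2/3) + 2
= 4/3 - 8/3 + 2
= 2/3 ≈ 0.67

0.67


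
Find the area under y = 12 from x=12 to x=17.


The area under a constant function y = 12 is a rectangle.
Width = 17 - 12 = 5
Height = 12
Area = width * height
= 5 * 12
= 60

60
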